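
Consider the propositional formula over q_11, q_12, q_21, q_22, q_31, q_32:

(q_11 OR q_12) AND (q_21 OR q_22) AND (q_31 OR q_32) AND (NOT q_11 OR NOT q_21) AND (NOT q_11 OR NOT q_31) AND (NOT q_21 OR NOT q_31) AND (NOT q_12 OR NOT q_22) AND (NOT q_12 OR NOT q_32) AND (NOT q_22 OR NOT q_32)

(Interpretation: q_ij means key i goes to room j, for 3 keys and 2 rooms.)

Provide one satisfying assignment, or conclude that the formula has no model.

UNSATISFIABLE

Case q_11 = true:
Unit clause (NOT q_21) forces q_21 = false.
Unit clause (q_22) forces q_22 = true.
Unit clause (NOT q_31) forces q_31 = false.
Unit clause (q_32) forces q_32 = true.
That conflicts with the unit clause (NOT q_32).
So q_11 must be the other value — set q_11 = false.
Unit clause (q_12) forces q_12 = true.
Unit clause (NOT q_22) forces q_22 = false.
Unit clause (q_21) forces q_21 = true.
Unit clause (NOT q_31) forces q_31 = false.
Unit clause (q_32) forces q_32 = true.
That conflicts with the unit clause (NOT q_32).
Neither q_11 = true nor q_11 = false works.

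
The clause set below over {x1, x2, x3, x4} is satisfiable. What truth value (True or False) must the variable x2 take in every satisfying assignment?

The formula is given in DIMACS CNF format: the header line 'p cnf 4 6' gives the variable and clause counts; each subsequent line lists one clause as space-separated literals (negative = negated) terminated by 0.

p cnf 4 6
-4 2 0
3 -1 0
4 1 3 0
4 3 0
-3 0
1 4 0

Suppose x2 = False.
Unit clause (¬x4) forces x4 = False.
Unit clause (x3) forces x3 = True.
But (¬x3) is also a unit clause — contradiction.
So every satisfying assignment has x2 = True.

True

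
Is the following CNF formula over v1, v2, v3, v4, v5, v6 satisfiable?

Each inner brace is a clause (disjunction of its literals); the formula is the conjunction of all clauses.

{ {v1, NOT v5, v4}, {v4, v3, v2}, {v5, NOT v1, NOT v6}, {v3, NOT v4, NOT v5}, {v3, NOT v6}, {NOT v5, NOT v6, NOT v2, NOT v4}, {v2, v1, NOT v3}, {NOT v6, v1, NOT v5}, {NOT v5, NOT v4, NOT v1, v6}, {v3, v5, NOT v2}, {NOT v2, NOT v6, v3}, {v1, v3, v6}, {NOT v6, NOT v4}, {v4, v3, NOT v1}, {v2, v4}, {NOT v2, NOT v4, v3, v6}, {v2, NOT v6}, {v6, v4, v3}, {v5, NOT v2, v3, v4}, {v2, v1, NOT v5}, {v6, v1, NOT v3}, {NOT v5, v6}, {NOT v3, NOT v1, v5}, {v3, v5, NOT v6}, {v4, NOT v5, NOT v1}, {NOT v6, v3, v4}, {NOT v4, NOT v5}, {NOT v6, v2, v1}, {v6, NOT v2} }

Yes, satisfiable

Try v3 = true.
Try v2 = true.
Unit clause (v6) forces v6 = true.
Unit clause (NOT v4) forces v4 = false.
Try v1 = false.
Unit clause (NOT v5) forces v5 = false.
This assignment satisfies each clause.
A satisfying assignment: v1 ↦ false; v2 ↦ true; v3 ↦ true; v4 ↦ false; v5 ↦ false; v6 ↦ true.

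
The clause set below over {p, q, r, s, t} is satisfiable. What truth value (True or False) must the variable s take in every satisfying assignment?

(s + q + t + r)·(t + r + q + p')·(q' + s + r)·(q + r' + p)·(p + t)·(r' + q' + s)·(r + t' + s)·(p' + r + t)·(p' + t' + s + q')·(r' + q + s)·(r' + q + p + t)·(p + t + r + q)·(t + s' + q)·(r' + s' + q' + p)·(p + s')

Suppose s = 0.
Case q = 0:
Unit clause (r') forces r = 0.
Unit clause (t) forces t = 1.
But (t') is also a unit clause — contradiction.
So q must be the other value — set q = 1.
Unit clause (r) forces r = 1.
But (r') is also a unit clause — contradiction.
Neither q = 1 nor q = 0 works.
So every satisfying assignment has s = True.

True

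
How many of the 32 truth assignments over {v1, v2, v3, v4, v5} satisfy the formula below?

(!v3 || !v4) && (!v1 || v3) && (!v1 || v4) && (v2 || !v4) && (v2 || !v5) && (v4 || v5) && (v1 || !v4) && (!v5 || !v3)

1

There are 2^5 = 32 truth assignments over (v1, v2, v3, v4, v5).
Split on v5. With v5 = true, the clauses containing v5 are satisfied and !v5 drops from the rest; 1 of the 2^4 = 16 assignments to the other variables satisfy what remains.
With v5 = false, by the same count on the reduced clause set, 0 assignments work.
(One model: v1=F, v2=T, v3=F, v4=F, v5=T.)
Total: 1 + 0 = 1.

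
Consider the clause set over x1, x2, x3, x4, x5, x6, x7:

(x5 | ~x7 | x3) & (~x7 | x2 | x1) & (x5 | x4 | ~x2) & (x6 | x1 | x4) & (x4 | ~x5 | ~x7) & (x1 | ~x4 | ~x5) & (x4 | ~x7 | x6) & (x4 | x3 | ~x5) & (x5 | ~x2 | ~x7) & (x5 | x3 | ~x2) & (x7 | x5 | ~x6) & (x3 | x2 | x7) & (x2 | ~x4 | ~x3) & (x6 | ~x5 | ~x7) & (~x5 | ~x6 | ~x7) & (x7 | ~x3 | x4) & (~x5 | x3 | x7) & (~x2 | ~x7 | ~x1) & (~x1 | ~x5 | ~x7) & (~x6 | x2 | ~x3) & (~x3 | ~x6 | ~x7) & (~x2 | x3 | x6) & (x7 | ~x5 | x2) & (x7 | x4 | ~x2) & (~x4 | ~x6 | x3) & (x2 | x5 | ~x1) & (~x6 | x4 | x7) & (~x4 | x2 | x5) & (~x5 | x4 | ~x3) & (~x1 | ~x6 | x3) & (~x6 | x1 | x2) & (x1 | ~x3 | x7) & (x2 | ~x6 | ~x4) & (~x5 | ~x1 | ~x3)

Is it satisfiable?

Yes, satisfiable

Suppose x5 = 0.
Suppose x7 = 0.
The clause (~x6) is unit, so x6 = 0.
Suppose x4 = 1.
The clause (x2) is unit, so x2 = 1.
The clause (x3) is unit, so x3 = 1.
The clause (x1) is unit, so x1 = 1.
Every clause now holds.
A satisfying assignment: x1: 1, x2: 1, x3: 1, x4: 1, x5: 0, x6: 0, x7: 0.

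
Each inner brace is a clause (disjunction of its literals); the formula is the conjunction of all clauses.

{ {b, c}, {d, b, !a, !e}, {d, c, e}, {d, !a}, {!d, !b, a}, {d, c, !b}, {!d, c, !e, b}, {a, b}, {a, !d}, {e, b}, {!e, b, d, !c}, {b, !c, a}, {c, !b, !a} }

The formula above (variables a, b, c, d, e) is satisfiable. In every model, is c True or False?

True

Suppose c = false.
(b) alone gives b = true.
(d) alone gives d = true.
(a) alone gives a = true.
Now (!a) is unsatisfied and unit — conflict.
So every satisfying assignment has c = True.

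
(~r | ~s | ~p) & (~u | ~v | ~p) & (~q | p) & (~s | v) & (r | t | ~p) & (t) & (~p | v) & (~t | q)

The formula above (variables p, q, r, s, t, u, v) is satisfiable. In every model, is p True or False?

True

Suppose p = 0.
The clause (~q) is unit, so q = 0.
The clause (t) is unit, so t = 1.
But (~t) is also a unit clause — contradiction.
So every satisfying assignment has p = True.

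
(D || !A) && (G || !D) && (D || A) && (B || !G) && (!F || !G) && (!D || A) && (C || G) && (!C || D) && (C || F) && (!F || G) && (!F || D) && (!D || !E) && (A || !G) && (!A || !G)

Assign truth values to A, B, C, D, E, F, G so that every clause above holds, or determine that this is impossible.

Branch on D: set D = true.
From the singleton clause (G), G = true.
From the singleton clause (B), B = true.
From the singleton clause (!F), F = false.
From the singleton clause (A), A = true.
But (!A) is also a unit clause — contradiction.
Undo D and try D = false.
From the singleton clause (!A), A = false.
But (A) is also a unit clause — contradiction.
Either choice for D ends in contradiction.

UNSATISFIABLE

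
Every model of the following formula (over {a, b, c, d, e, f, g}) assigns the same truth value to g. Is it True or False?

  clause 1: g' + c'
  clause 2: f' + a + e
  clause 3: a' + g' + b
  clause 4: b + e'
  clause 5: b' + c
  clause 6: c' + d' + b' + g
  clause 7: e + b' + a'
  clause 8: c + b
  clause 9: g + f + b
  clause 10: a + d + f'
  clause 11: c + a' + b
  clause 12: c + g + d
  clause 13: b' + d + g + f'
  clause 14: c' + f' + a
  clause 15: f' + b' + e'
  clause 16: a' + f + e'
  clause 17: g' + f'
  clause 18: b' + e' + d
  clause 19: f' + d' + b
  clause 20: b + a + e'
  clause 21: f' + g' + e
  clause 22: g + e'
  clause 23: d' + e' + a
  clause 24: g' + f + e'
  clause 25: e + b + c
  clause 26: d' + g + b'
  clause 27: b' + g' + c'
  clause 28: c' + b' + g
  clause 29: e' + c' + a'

False

Suppose g = 1.
(c') alone gives c = 0.
(b') alone gives b = 0.
But (b) is also a unit clause — contradiction.
So every satisfying assignment has g = False.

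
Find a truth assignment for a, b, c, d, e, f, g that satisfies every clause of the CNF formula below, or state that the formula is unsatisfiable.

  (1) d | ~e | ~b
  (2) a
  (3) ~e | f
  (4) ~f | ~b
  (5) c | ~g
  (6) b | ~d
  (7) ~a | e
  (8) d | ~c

a ↦ 1,  b ↦ 0,  c ↦ 0,  d ↦ 0,  e ↦ 1,  f ↦ 1,  g ↦ 0

(a) alone gives a = 1.
(e) alone gives e = 1.
(f) alone gives f = 1.
(~b) alone gives b = 0.
(~d) alone gives d = 0.
(~c) alone gives c = 0.
(~g) alone gives g = 0.
All clauses are satisfied.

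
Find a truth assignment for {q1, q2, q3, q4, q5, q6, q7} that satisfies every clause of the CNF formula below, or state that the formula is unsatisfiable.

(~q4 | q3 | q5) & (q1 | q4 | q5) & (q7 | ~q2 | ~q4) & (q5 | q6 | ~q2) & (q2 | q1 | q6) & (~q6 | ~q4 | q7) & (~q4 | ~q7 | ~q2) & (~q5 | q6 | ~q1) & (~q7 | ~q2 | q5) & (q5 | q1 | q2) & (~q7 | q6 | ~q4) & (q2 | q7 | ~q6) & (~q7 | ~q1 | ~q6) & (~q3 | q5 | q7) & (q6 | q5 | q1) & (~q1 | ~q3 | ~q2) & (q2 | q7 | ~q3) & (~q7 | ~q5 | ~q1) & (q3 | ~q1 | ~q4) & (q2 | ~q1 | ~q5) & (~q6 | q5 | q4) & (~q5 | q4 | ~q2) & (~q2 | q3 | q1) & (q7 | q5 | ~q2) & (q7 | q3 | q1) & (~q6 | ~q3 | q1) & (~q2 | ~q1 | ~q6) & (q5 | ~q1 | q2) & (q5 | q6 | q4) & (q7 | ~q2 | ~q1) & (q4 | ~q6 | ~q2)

Suppose q4 = 1.
Suppose q3 = 0.
Unit clause (q5) forces q5 = 1.
Unit clause (~q1) forces q1 = 0.
Unit clause (~q2) forces q2 = 0.
Unit clause (q6) forces q6 = 1.
Unit clause (q7) forces q7 = 1.
This assignment satisfies each clause.

q1: 0, q2: 0, q3: 0, q4: 1, q5: 1, q6: 1, q7: 1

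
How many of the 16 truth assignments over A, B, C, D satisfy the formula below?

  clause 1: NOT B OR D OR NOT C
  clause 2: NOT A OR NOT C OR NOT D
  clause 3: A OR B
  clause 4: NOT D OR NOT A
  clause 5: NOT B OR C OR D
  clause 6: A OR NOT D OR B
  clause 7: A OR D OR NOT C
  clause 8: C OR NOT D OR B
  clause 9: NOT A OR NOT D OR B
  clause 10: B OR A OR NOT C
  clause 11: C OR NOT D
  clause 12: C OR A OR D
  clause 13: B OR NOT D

There are 2^4 = 16 truth assignments over (A, B, C, D).
Split on D. With D = true, the clauses containing D are satisfied and NOT D drops from the rest; 1 of the 2^3 = 8 assignments to the other variables satisfy what remains.
With D = false, by the same count on the reduced clause set, 2 assignments work.
Total: 1 + 2 = 3.

3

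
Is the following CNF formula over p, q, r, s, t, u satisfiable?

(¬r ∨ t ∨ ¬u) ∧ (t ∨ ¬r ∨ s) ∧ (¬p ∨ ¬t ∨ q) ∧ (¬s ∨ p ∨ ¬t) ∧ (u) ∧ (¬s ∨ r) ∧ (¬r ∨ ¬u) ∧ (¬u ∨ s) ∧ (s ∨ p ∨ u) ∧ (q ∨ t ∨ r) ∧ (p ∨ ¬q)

(u) alone gives u = True.
(¬r) alone gives r = False.
(¬s) alone gives s = False.
But (s) is also a unit clause — contradiction.
No assignment satisfies every clause.

Unsatisfiable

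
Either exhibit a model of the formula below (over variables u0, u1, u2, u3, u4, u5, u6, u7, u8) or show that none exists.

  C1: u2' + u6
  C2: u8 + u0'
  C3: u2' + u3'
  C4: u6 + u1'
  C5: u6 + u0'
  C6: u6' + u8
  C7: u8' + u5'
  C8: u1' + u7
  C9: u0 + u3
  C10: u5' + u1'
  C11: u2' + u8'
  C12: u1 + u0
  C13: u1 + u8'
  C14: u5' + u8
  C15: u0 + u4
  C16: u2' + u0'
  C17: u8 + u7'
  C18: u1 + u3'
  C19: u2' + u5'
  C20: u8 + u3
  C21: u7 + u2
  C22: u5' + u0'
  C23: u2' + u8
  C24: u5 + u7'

Branch on u2: set u2 = 0.
The clause (u7) is unit, so u7 = 1.
The clause (u8) is unit, so u8 = 1.
The clause (u5') is unit, so u5 = 0.
Now (u5) is unsatisfied and unit — conflict.
That branch fails; take u2 = 1 instead.
The clause (u6) is unit, so u6 = 1.
The clause (u3') is unit, so u3 = 0.
The clause (u8) is unit, so u8 = 1.
Now (u8') is unsatisfied and unit — conflict.
Neither u2 = 1 nor u2 = 0 works.

UNSATISFIABLE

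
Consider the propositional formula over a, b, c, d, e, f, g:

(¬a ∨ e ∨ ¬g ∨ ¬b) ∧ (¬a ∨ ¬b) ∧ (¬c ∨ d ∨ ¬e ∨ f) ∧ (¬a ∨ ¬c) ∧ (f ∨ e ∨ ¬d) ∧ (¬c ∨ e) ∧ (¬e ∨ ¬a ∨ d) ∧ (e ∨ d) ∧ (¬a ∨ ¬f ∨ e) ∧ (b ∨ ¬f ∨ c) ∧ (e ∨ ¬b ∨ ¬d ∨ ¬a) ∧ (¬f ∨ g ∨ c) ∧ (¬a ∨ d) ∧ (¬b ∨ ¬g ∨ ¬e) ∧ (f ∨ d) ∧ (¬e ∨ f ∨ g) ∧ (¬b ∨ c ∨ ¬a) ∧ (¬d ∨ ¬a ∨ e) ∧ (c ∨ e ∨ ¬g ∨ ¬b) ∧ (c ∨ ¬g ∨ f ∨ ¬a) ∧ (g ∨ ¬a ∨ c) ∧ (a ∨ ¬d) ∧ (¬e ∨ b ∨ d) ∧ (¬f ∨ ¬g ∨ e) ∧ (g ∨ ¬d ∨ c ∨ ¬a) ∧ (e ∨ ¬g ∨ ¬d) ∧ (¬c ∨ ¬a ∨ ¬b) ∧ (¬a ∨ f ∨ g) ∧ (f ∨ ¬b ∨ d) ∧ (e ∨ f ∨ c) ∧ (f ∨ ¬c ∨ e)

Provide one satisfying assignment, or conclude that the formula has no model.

a ↦ False,  b ↦ True,  c ↦ True,  d ↦ False,  e ↦ True,  f ↦ True,  g ↦ False

Suppose a = False.
(¬d) alone gives d = False.
(e) alone gives e = True.
(f) alone gives f = True.
(b) alone gives b = True.
(¬g) alone gives g = False.
(c) alone gives c = True.
This assignment satisfies each clause.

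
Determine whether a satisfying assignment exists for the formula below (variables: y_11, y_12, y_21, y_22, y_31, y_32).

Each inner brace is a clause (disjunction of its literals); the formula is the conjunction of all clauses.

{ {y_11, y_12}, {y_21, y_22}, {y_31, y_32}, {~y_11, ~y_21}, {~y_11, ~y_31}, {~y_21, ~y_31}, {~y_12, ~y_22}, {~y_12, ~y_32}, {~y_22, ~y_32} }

No

Try y_11 = 1.
The clause (~y_21) is unit, so y_21 = 0.
The clause (y_22) is unit, so y_22 = 1.
The clause (~y_31) is unit, so y_31 = 0.
The clause (y_32) is unit, so y_32 = 1.
Now (~y_32) is unsatisfied and unit — conflict.
Undo y_11 and try y_11 = 0.
The clause (y_12) is unit, so y_12 = 1.
The clause (~y_22) is unit, so y_22 = 0.
The clause (y_21) is unit, so y_21 = 1.
The clause (~y_31) is unit, so y_31 = 0.
The clause (y_32) is unit, so y_32 = 1.
Now (~y_32) is unsatisfied and unit — conflict.
Both values of y_11 lead to a conflict.
No assignment satisfies every clause.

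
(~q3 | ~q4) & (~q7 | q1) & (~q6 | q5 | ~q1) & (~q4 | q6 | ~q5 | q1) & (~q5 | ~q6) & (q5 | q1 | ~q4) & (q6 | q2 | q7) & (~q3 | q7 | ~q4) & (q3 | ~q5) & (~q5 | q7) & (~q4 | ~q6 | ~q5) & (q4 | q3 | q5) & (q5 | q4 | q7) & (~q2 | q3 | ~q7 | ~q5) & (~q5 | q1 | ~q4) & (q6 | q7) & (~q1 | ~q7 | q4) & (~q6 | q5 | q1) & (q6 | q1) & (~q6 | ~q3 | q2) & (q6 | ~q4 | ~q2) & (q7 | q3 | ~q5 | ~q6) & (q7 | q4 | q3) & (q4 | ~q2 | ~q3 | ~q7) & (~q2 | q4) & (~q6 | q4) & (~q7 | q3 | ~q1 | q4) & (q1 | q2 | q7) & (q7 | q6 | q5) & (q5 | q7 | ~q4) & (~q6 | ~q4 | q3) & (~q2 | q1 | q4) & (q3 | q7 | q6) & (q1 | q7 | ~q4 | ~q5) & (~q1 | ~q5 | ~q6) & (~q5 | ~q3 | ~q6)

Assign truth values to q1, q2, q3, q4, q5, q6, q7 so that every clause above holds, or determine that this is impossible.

q1=1; q2=0; q3=0; q4=1; q5=0; q6=0; q7=1

Branch on q3: set q3 = 0.
Unit clause (~q5) forces q5 = 0.
Unit clause (q4) forces q4 = 1.
Unit clause (q1) forces q1 = 1.
Unit clause (~q6) forces q6 = 0.
Unit clause (q7) forces q7 = 1.
Unit clause (~q2) forces q2 = 0.
Every clause now holds.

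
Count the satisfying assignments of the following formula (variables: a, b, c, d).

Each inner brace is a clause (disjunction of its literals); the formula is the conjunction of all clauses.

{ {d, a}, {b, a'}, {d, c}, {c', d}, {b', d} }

There are 2^4 = 16 truth assignments over (a, b, c, d).
Check each against the 5 clauses (columns in the order a, b, c, d):
  F F F F  ✗ fails (d + a)
  F F F T  ✓ satisfies all
  F F T F  ✗ fails (d + a)
  F F T T  ✓ satisfies all
  F T F F  ✗ fails (d + a)
  F T F T  ✓ satisfies all
  F T T F  ✗ fails (d + a)
  F T T T  ✓ satisfies all
  T F F F  ✗ fails (b + a')
  T F F T  ✗ fails (b + a')
  T F T F  ✗ fails (b + a')
  T F T T  ✗ fails (b + a')
  T T F F  ✗ fails (d + c)
  T T F T  ✓ satisfies all
  T T T F  ✗ fails (c' + d)
  T T T T  ✓ satisfies all
6 of the 16 rows are models.

6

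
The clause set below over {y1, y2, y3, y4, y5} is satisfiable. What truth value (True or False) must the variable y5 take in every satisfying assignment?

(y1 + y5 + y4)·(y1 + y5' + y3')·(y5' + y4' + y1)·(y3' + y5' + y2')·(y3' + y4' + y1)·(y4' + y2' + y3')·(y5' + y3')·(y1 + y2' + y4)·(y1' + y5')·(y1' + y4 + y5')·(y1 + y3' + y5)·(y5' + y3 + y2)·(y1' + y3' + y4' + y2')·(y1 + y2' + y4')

False

Suppose y5 = 1.
From the singleton clause (y3'), y3 = 0.
From the singleton clause (y1'), y1 = 0.
From the singleton clause (y4'), y4 = 0.
From the singleton clause (y2'), y2 = 0.
But (y2) is also a unit clause — contradiction.
So every satisfying assignment has y5 = False.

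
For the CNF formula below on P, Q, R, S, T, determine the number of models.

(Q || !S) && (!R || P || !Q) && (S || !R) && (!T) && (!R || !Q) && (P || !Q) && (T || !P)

1

There are 2^5 = 32 truth assignments over (P, Q, R, S, T).
Split on P. With P = true, the clauses containing P are satisfied and !P drops from the rest; 0 of the 2^4 = 16 assignments to the other variables satisfy what remains.
With P = false, by the same count on the reduced clause set, 1 assignment works.
Total: 0 + 1 = 1.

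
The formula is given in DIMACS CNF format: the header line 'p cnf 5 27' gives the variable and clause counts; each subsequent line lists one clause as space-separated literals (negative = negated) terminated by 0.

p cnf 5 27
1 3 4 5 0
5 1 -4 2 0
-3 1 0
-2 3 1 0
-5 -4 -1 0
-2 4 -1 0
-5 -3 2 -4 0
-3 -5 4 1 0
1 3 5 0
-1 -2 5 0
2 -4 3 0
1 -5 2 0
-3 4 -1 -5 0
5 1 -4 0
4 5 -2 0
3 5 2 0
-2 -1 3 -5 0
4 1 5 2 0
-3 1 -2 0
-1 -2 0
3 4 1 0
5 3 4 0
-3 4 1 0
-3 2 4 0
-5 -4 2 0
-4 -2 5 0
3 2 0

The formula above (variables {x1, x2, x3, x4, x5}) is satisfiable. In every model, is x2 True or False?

False

Suppose x2 = True.
(¬x1) alone gives x1 = False.
(¬x3) alone gives x3 = False.
Now (x3) is unsatisfied and unit — conflict.
So every satisfying assignment has x2 = False.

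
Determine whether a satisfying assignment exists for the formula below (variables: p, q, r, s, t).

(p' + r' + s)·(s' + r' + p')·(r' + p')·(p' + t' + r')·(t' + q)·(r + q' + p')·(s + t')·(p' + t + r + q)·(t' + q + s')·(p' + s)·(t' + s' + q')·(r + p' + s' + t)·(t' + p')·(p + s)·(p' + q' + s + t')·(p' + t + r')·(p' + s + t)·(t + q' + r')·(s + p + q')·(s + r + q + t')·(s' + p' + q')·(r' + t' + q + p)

Satisfiable

Try r = 0.
Try t = 0.
Try q = 0.
Unit clause (p') forces p = 0.
Unit clause (s) forces s = 1.
This assignment satisfies each clause.
A satisfying assignment: p: 0,  q: 0,  r: 0,  s: 1,  t: 0.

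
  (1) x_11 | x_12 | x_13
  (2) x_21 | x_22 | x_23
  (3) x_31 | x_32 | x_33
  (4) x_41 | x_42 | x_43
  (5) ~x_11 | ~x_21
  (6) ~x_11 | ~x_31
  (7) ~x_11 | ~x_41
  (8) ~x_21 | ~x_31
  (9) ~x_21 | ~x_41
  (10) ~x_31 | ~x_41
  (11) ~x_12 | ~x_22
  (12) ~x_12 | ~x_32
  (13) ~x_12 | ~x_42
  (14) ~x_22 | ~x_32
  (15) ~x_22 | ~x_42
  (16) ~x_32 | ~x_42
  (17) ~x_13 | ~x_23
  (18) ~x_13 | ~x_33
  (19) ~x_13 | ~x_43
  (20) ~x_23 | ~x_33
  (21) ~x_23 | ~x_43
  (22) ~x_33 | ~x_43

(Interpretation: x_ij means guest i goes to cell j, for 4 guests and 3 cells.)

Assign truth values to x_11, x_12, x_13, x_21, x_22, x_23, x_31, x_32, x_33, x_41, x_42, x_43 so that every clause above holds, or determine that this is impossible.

UNSATISFIABLE

Try x_11 = 0.
Try x_12 = 1.
Unit clause (~x_22) forces x_22 = 0.
Unit clause (~x_32) forces x_32 = 0.
Unit clause (~x_42) forces x_42 = 0.
Try x_21 = 1.
Unit clause (~x_31) forces x_31 = 0.
Unit clause (x_33) forces x_33 = 1.
Unit clause (~x_41) forces x_41 = 0.
Unit clause (x_43) forces x_43 = 1.
Now (~x_43) is unsatisfied and unit — conflict.
Backtrack on x_21: now try x_21 = 0.
Unit clause (x_23) forces x_23 = 1.
Unit clause (~x_13) forces x_13 = 0.
Unit clause (~x_33) forces x_33 = 0.
Unit clause (x_31) forces x_31 = 1.
Unit clause (~x_41) forces x_41 = 0.
Unit clause (x_43) forces x_43 = 1.
Now (~x_43) is unsatisfied and unit — conflict.
Neither x_21 = 1 nor x_21 = 0 works.
Backtrack on x_12: now try x_12 = 0.
Unit clause (x_13) forces x_13 = 1.
Unit clause (~x_23) forces x_23 = 0.
Unit clause (~x_33) forces x_33 = 0.
Unit clause (~x_43) forces x_43 = 0.
Try x_21 = 1.
Unit clause (~x_31) forces x_31 = 0.
Unit clause (x_32) forces x_32 = 1.
Unit clause (~x_41) forces x_41 = 0.
Unit clause (x_42) forces x_42 = 1.
Now (~x_42) is unsatisfied and unit — conflict.
Backtrack on x_21: now try x_21 = 0.
Unit clause (x_22) forces x_22 = 1.
Unit clause (~x_32) forces x_32 = 0.
Unit clause (x_31) forces x_31 = 1.
Unit clause (~x_41) forces x_41 = 0.
Unit clause (x_42) forces x_42 = 1.
Now (~x_42) is unsatisfied and unit — conflict.
Neither x_21 = 1 nor x_21 = 0 works.
Neither x_12 = 1 nor x_12 = 0 works.
Backtrack on x_11: now try x_11 = 1.
Unit clause (~x_21) forces x_21 = 0.
Unit clause (~x_31) forces x_31 = 0.
Unit clause (~x_41) forces x_41 = 0.
Try x_22 = 1.
Unit clause (~x_12) forces x_12 = 0.
Unit clause (~x_32) forces x_32 = 0.
Unit clause (x_33) forces x_33 = 1.
Unit clause (~x_42) forces x_42 = 0.
Unit clause (x_43) forces x_43 = 1.
Now (~x_43) is unsatisfied and unit — conflict.
Backtrack on x_22: now try x_22 = 0.
Unit clause (x_23) forces x_23 = 1.
Unit clause (~x_13) forces x_13 = 0.
Unit clause (~x_33) forces x_33 = 0.
Unit clause (x_32) forces x_32 = 1.
Unit clause (~x_12) forces x_12 = 0.
Unit clause (~x_42) forces x_42 = 0.
Unit clause (x_43) forces x_43 = 1.
Now (~x_43) is unsatisfied and unit — conflict.
Neither x_22 = 1 nor x_22 = 0 works.
Neither x_11 = 1 nor x_11 = 0 works.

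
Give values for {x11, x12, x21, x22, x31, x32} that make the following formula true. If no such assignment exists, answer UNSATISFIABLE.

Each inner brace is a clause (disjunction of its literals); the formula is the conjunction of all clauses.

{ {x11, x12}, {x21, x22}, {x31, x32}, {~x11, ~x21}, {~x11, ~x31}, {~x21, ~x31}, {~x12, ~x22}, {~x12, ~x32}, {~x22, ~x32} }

UNSATISFIABLE

Branch on x11: set x11 = 1.
From the singleton clause (~x21), x21 = 0.
From the singleton clause (x22), x22 = 1.
From the singleton clause (~x31), x31 = 0.
From the singleton clause (x32), x32 = 1.
That conflicts with the unit clause (~x32).
Undo x11 and try x11 = 0.
From the singleton clause (x12), x12 = 1.
From the singleton clause (~x22), x22 = 0.
From the singleton clause (x21), x21 = 1.
From the singleton clause (~x31), x31 = 0.
From the singleton clause (x32), x32 = 1.
That conflicts with the unit clause (~x32).
Either choice for x11 ends in contradiction.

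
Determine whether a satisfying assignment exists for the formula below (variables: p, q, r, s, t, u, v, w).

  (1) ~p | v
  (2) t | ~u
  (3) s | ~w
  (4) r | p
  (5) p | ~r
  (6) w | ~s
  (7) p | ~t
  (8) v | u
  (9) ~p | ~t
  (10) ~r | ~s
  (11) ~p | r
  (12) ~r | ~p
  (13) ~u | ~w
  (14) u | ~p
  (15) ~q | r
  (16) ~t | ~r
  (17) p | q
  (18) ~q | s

Branch on p: set p = 0.
Unit clause (r) forces r = 1.
But (~r) is also a unit clause — contradiction.
That branch fails; take p = 1 instead.
Unit clause (v) forces v = 1.
Unit clause (~t) forces t = 0.
Unit clause (~u) forces u = 0.
But (u) is also a unit clause — contradiction.
Neither p = 1 nor p = 0 works.
No assignment satisfies every clause.

No, unsatisfiable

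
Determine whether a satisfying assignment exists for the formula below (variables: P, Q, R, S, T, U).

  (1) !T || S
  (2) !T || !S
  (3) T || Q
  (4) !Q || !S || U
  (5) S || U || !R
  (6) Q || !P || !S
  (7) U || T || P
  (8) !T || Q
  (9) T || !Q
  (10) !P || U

Branch on T: set T = false.
Unit clause (Q) forces Q = true.
But (!Q) is also a unit clause — contradiction.
Undo T and try T = true.
Unit clause (S) forces S = true.
But (!S) is also a unit clause — contradiction.
Both values of T lead to a conflict.
No assignment satisfies every clause.

Unsatisfiable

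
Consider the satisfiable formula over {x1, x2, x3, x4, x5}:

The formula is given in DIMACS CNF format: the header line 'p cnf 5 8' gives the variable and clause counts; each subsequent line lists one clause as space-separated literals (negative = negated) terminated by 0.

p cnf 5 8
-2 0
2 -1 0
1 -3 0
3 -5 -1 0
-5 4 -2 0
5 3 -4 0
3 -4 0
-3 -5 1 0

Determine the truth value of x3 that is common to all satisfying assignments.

False

Suppose x3 = True.
(¬x2) alone gives x2 = False.
(¬x1) alone gives x1 = False.
But (x1) is also a unit clause — contradiction.
So every satisfying assignment has x3 = False.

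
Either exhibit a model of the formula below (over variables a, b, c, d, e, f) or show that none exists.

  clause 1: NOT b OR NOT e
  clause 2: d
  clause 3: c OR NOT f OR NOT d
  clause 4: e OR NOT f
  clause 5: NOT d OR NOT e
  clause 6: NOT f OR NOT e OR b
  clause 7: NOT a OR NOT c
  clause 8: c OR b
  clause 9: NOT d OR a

a ↦ true; b ↦ true; c ↦ false; d ↦ true; e ↦ false; f ↦ false

From the singleton clause (d), d = true.
From the singleton clause (NOT e), e = false.
From the singleton clause (NOT f), f = false.
From the singleton clause (a), a = true.
From the singleton clause (NOT c), c = false.
From the singleton clause (b), b = true.
Every clause now holds.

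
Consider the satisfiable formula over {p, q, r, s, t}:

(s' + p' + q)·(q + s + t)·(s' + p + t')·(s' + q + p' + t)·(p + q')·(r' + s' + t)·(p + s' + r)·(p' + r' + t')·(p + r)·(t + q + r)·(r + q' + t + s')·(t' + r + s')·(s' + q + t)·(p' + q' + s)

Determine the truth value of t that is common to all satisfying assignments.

Suppose t = 0.
Suppose q = 1.
From the singleton clause (p), p = 1.
From the singleton clause (s), s = 1.
From the singleton clause (r'), r = 0.
But (r) is also a unit clause — contradiction.
That branch fails; take q = 0 instead.
From the singleton clause (s), s = 1.
But (s') is also a unit clause — contradiction.
Both values of q lead to a conflict.
So every satisfying assignment has t = True.

True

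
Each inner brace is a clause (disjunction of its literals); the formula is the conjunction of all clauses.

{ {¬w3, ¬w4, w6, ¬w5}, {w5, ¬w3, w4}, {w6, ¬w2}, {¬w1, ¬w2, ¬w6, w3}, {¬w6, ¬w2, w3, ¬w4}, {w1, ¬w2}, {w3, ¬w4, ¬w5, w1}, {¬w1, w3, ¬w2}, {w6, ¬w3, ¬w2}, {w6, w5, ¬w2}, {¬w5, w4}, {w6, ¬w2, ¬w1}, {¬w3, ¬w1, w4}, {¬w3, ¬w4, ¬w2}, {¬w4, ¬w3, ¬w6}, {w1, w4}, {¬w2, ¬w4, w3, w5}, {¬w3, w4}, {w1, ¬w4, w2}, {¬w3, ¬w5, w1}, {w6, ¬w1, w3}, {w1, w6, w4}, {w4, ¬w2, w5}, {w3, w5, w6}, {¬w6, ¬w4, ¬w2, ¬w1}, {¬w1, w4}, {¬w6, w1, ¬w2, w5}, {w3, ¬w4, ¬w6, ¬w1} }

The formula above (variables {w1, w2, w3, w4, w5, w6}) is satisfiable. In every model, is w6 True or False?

False

Suppose w6 = True.
Case w1 = True:
From the singleton clause (w4), w4 = True.
From the singleton clause (¬w3), w3 = False.
But (w3) is also a unit clause — contradiction.
Undo w1 and try w1 = False.
From the singleton clause (¬w2), w2 = False.
From the singleton clause (w4), w4 = True.
But (¬w4) is also a unit clause — contradiction.
Neither w1 = True nor w1 = False works.
So every satisfying assignment has w6 = False.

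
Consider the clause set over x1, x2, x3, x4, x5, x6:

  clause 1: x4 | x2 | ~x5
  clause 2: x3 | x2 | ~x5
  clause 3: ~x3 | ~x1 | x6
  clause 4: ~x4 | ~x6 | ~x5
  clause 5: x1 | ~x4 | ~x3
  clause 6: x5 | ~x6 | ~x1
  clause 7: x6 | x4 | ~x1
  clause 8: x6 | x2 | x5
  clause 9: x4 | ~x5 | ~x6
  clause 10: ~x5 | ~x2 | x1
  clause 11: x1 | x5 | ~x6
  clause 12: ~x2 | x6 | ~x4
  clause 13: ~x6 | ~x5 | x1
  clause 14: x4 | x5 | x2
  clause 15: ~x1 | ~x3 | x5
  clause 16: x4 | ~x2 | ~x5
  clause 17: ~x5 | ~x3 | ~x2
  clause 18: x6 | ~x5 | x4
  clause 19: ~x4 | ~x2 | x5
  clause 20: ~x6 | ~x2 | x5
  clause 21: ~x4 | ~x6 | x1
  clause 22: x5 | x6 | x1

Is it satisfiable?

Suppose x4 = 1.
Suppose x6 = 0.
(~x2) alone gives x2 = 0.
(x5) alone gives x5 = 1.
(x3) alone gives x3 = 1.
(~x1) alone gives x1 = 0.
But (x1) is also a unit clause — contradiction.
That branch fails; take x6 = 1 instead.
(~x5) alone gives x5 = 0.
(~x1) alone gives x1 = 0.
But (x1) is also a unit clause — contradiction.
Neither x6 = 1 nor x6 = 0 works.
That branch fails; take x4 = 0 instead.
Suppose x2 = 1.
(~x5) alone gives x5 = 0.
(~x6) alone gives x6 = 0.
(~x1) alone gives x1 = 0.
But (x1) is also a unit clause — contradiction.
That branch fails; take x2 = 0 instead.
(~x5) alone gives x5 = 0.
But (x5) is also a unit clause — contradiction.
Neither x2 = 1 nor x2 = 0 works.
Neither x4 = 1 nor x4 = 0 works.
No assignment satisfies every clause.

Unsatisfiable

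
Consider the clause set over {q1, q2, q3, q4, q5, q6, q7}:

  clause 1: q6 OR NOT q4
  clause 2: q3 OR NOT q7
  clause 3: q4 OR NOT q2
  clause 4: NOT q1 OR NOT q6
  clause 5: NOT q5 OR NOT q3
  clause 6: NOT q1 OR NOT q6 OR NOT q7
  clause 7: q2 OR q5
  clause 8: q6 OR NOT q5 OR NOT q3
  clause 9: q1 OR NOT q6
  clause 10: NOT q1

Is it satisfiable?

Satisfiable

Unit clause (NOT q1) forces q1 = false.
Unit clause (NOT q6) forces q6 = false.
Unit clause (NOT q4) forces q4 = false.
Unit clause (NOT q2) forces q2 = false.
Unit clause (q5) forces q5 = true.
Unit clause (NOT q3) forces q3 = false.
Unit clause (NOT q7) forces q7 = false.
This assignment satisfies each clause.
A satisfying assignment: q1: false; q2: false; q3: false; q4: false; q5: true; q6: false; q7: false.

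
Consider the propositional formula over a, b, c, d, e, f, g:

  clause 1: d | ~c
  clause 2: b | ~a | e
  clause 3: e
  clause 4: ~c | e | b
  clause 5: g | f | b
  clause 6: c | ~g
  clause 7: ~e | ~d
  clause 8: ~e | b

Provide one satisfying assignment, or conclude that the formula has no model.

a=1, b=1, c=0, d=0, e=1, f=0, g=0

(e) alone gives e = 1.
(~d) alone gives d = 0.
(~c) alone gives c = 0.
(~g) alone gives g = 0.
(b) alone gives b = 1.
Every clause is now satisfied; a, f are unconstrained.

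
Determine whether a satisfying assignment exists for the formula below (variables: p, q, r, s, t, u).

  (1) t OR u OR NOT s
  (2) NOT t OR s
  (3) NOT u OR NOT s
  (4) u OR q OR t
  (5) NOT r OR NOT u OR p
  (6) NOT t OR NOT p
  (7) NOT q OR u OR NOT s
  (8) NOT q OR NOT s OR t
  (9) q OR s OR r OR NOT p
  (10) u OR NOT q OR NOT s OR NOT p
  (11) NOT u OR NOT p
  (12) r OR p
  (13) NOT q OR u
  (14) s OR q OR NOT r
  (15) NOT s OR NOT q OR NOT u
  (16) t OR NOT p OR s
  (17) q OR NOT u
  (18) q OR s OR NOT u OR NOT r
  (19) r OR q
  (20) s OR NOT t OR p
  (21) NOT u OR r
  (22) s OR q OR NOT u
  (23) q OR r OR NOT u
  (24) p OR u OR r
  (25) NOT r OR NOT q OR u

Suppose t = true.
Unit clause (s) forces s = true.
Unit clause (NOT u) forces u = false.
Unit clause (NOT p) forces p = false.
Unit clause (NOT q) forces q = false.
Unit clause (r) forces r = true.
Every clause now holds.
A satisfying assignment: p ↦ false; q ↦ false; r ↦ true; s ↦ true; t ↦ true; u ↦ false.

Yes, satisfiable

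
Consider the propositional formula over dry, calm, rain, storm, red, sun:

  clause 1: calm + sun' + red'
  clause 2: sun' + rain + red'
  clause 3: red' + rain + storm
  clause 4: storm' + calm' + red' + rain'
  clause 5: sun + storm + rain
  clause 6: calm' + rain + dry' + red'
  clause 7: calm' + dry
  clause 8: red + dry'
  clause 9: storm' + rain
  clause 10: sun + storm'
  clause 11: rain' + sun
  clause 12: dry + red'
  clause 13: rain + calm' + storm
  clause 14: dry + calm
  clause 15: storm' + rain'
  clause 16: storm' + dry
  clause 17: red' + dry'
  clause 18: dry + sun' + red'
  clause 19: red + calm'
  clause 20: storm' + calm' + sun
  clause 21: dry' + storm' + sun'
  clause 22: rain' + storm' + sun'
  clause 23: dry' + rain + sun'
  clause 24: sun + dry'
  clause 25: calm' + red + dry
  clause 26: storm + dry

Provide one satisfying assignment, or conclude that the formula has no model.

Case calm = 0:
The clause (dry) is unit, so dry = 1.
The clause (red) is unit, so red = 1.
That conflicts with the unit clause (red').
That branch fails; take calm = 1 instead.
The clause (dry) is unit, so dry = 1.
The clause (red) is unit, so red = 1.
That conflicts with the unit clause (red').
Neither calm = 1 nor calm = 0 works.

UNSATISFIABLE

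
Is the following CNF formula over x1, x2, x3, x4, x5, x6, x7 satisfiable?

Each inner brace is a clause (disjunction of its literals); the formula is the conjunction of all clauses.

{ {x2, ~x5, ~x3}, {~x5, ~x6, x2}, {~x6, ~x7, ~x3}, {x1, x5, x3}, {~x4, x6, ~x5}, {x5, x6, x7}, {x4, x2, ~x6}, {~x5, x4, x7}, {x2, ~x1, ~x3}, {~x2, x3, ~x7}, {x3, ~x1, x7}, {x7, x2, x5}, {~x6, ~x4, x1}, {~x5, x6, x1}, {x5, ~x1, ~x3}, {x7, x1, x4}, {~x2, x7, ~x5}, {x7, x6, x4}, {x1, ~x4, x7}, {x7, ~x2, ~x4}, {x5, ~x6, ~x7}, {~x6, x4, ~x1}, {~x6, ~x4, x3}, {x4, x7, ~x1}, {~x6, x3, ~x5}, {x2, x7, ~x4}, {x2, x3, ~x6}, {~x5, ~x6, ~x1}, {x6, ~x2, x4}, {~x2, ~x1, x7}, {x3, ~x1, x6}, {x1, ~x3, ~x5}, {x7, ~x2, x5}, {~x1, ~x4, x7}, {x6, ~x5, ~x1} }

Yes, satisfiable

Try x2 = 1.
Try x3 = 1.
Try x6 = 0.
Unit clause (x4) forces x4 = 1.
Unit clause (~x5) forces x5 = 0.
Unit clause (x7) forces x7 = 1.
Unit clause (~x1) forces x1 = 0.
This assignment satisfies each clause.
A satisfying assignment: x1 ↦ 0,  x2 ↦ 1,  x3 ↦ 1,  x4 ↦ 1,  x5 ↦ 0,  x6 ↦ 0,  x7 ↦ 1.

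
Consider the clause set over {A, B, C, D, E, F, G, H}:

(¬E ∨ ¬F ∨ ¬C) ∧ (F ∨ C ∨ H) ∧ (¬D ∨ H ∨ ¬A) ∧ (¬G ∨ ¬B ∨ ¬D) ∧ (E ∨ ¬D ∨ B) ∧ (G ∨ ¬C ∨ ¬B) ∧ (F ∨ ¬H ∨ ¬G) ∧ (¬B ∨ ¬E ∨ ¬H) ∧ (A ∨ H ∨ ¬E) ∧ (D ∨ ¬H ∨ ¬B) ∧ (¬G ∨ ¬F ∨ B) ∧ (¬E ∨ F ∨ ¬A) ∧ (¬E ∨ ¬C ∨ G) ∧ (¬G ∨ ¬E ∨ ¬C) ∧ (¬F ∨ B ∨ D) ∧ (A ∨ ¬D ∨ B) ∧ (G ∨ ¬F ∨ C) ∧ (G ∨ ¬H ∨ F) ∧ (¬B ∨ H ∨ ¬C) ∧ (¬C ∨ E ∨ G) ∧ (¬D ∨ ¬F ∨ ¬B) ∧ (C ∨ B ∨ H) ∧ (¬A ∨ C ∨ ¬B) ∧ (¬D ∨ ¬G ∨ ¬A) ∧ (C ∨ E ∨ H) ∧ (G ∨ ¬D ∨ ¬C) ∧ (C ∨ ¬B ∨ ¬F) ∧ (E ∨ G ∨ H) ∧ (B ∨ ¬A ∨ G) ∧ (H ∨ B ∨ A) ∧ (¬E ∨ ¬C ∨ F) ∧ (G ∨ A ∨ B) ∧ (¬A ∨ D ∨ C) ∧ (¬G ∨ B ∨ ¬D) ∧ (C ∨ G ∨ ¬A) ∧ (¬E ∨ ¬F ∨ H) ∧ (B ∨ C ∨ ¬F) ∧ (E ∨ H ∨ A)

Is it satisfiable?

Yes

Case E = False:
Case D = False:
Case H = False:
From the singleton clause (C), C = True.
From the singleton clause (¬B), B = False.
From the singleton clause (¬F), F = False.
From the singleton clause (G), G = True.
From the singleton clause (A), A = True.
All clauses are satisfied.
A satisfying assignment: A=True,  B=False,  C=True,  D=False,  E=False,  F=False,  G=True,  H=False.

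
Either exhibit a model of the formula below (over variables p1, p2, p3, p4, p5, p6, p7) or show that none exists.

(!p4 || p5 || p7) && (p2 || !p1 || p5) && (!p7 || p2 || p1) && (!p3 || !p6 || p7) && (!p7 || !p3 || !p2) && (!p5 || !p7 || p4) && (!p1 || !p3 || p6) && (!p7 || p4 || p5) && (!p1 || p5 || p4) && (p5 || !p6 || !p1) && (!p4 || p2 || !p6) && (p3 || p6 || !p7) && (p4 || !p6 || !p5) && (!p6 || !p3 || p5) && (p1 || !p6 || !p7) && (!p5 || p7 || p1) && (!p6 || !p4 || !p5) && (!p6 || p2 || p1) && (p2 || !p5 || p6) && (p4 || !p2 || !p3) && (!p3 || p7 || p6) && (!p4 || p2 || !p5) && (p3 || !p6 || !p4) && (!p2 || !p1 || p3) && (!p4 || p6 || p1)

p1=false; p2=false; p3=false; p4=false; p5=false; p6=false; p7=false

Suppose p4 = false.
Suppose p5 = false.
Unit clause (!p7) forces p7 = false.
Unit clause (!p1) forces p1 = false.
Suppose p3 = false.
Suppose p6 = false.
Every clause is now satisfied; p2 is unconstrained.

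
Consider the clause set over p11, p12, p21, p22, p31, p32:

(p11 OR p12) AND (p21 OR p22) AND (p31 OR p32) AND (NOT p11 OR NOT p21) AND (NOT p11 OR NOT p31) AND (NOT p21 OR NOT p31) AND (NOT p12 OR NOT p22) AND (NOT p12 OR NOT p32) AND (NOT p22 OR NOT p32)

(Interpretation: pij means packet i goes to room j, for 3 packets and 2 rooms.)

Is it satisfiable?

Try p11 = true.
The clause (NOT p21) is unit, so p21 = false.
The clause (p22) is unit, so p22 = true.
The clause (NOT p31) is unit, so p31 = false.
The clause (p32) is unit, so p32 = true.
Now (NOT p32) is unsatisfied and unit — conflict.
Backtrack on p11: now try p11 = false.
The clause (p12) is unit, so p12 = true.
The clause (NOT p22) is unit, so p22 = false.
The clause (p21) is unit, so p21 = true.
The clause (NOT p31) is unit, so p31 = false.
The clause (p32) is unit, so p32 = true.
Now (NOT p32) is unsatisfied and unit — conflict.
Either choice for p11 ends in contradiction.
No assignment satisfies every clause.

No, unsatisfiable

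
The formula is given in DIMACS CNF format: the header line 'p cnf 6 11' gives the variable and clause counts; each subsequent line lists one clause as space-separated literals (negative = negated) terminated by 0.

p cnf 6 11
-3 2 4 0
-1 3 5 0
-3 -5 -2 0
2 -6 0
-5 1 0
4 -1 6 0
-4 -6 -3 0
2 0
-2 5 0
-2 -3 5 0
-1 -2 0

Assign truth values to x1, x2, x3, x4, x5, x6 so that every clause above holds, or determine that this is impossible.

UNSATISFIABLE

Unit clause (x2) forces x2 = True.
Unit clause (x5) forces x5 = True.
Unit clause (¬x3) forces x3 = False.
Unit clause (x1) forces x1 = True.
That conflicts with the unit clause (¬x1).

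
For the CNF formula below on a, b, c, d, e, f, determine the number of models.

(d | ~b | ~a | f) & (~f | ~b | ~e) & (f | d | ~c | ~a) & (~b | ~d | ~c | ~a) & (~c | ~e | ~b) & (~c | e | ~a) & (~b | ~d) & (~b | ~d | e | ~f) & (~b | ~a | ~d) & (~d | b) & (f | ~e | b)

There are 2^6 = 64 truth assignments over (a, b, c, d, e, f).
Split on c. With c = 1, the clauses containing c are satisfied and ~c drops from the rest; 6 of the 2^5 = 32 assignments to the other variables satisfy what remains.
With c = 0, by the same count on the reduced clause set, 10 assignments work.
(One model: a=F, b=F, c=F, d=F, e=F, f=F.)
Total: 6 + 10 = 16.

16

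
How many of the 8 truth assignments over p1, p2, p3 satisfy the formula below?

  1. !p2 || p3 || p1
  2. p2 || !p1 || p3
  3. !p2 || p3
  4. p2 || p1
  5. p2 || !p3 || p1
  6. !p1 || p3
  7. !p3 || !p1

1

There are 2^3 = 8 truth assignments over (p1, p2, p3).
Split on p1. With p1 = true, the clauses containing p1 are satisfied and !p1 drops from the rest; 0 of the 2^2 = 4 assignments to the other variables satisfy what remains.
With p1 = false, by the same count on the reduced clause set, 1 assignment works.
Total: 0 + 1 = 1.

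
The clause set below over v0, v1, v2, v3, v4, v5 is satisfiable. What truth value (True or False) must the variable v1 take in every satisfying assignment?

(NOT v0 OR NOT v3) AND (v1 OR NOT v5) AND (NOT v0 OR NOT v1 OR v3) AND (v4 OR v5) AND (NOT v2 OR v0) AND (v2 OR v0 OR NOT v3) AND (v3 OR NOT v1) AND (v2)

Suppose v1 = true.
Unit clause (v3) forces v3 = true.
Unit clause (NOT v0) forces v0 = false.
Unit clause (NOT v2) forces v2 = false.
But (v2) is also a unit clause — contradiction.
So every satisfying assignment has v1 = False.

False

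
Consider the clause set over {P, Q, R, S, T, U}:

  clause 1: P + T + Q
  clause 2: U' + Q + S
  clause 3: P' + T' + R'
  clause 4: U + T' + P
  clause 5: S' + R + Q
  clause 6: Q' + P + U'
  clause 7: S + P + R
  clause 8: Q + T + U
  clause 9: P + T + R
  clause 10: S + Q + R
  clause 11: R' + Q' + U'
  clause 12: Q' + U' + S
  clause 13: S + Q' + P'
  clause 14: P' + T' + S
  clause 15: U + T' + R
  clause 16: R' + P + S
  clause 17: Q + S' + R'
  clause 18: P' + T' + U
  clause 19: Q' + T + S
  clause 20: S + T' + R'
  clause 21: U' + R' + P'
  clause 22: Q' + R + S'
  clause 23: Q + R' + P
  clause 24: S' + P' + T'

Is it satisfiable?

Suppose P = 0.
Suppose T = 0.
(Q) alone gives Q = 1.
(U') alone gives U = 0.
(R) alone gives R = 1.
(S) alone gives S = 1.
All clauses are satisfied.
A satisfying assignment: P ↦ 0, Q ↦ 1, R ↦ 1, S ↦ 1, T ↦ 0, U ↦ 0.

Satisfiable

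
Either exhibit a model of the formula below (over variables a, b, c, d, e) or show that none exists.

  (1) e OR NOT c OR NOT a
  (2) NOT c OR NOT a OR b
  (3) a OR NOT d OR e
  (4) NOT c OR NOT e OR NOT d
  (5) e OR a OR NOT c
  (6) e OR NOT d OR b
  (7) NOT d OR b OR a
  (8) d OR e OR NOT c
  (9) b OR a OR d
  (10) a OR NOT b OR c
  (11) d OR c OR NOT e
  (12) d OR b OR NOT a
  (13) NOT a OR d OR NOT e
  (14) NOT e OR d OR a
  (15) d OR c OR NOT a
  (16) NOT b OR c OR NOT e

Case e = true:
Case c = false:
Unit clause (d) forces d = true.
Unit clause (NOT b) forces b = false.
Unit clause (a) forces a = true.
Every clause now holds.

a ↦ true,  b ↦ false,  c ↦ false,  d ↦ true,  e ↦ true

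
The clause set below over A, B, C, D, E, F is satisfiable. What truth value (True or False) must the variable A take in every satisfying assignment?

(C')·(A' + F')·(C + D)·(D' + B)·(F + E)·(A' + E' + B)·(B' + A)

True

Suppose A = 0.
From the singleton clause (C'), C = 0.
From the singleton clause (D), D = 1.
From the singleton clause (B), B = 1.
Now (B') is unsatisfied and unit — conflict.
So every satisfying assignment has A = True.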